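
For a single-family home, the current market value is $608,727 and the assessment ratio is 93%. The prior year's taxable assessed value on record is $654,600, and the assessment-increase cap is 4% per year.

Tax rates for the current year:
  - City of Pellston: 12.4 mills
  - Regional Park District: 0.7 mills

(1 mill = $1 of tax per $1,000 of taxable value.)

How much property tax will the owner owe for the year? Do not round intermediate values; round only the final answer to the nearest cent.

Uncapped assessed value = $608,727 × 0.93 = $566,116.11
Cap limit = $654,600 × 1.04 = $680,784
Taxable assessed value = min($566,116.11, $680,784) = $566,116.11 (cap does not bind)
City of Pellston: $566,116.11 × 0.0124 = $7,019.839764
Regional Park District: $566,116.11 × 0.0007 = $396.281277
Total = $7,416.121041

$7,416.12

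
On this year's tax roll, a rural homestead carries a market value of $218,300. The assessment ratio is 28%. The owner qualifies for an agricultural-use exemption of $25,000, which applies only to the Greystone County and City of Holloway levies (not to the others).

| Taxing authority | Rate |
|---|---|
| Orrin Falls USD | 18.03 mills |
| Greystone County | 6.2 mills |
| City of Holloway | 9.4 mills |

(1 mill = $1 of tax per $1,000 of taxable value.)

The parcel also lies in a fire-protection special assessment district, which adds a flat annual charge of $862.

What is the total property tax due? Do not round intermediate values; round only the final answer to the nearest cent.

$2,527.60

Assessed value = $218,300 × 0.28 = $61,124
Orrin Falls USD: $61,124 × 0.01803 = $1,102.06572
Greystone County: ($61,124 − $25,000) × 0.0062 = $36,124 × 0.0062 = $223.9688
City of Holloway: ($61,124 − $25,000) × 0.0094 = $36,124 × 0.0094 = $339.5656
Levies subtotal = $1,665.60012
Total = $1,665.60012 + $862 = $2,527.60012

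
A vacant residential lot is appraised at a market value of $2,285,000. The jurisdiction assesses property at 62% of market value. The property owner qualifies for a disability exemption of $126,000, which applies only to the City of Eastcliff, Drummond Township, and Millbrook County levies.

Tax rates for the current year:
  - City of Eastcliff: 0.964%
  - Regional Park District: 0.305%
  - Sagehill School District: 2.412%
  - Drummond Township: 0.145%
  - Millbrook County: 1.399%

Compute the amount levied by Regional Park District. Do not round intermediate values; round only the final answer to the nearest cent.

Assessed value = $2,285,000 × 0.62 = $1,416,700
Regional Park District taxable value = $1,416,700 (exemption does not apply)
Regional Park District levy = $1,416,700 × 0.00305 = $4,320.935

$4,320.94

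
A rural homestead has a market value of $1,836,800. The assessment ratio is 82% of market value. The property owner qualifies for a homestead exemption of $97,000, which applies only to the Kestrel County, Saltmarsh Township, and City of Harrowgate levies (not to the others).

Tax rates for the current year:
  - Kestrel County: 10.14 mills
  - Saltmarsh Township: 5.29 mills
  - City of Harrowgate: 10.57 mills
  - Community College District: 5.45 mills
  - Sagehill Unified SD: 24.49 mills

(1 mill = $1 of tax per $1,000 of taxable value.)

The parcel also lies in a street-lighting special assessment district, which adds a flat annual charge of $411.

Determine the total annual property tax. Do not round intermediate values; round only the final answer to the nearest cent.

$82,144.49

Assessed value = $1,836,800 × 0.82 = $1,506,176
Kestrel County: ($1,506,176 − $97,000) × 0.01014 = $1,409,176 × 0.01014 = $14,289.04464
Saltmarsh Township: ($1,506,176 − $97,000) × 0.00529 = $1,409,176 × 0.00529 = $7,454.54104
City of Harrowgate: ($1,506,176 − $97,000) × 0.01057 = $1,409,176 × 0.01057 = $14,894.99032
Community College District: $1,506,176 × 0.00545 = $8,208.6592
Sagehill Unified SD: $1,506,176 × 0.02449 = $36,886.25024
Levies subtotal = $81,733.48544
Total = $81,733.48544 + $411 = $82,144.48544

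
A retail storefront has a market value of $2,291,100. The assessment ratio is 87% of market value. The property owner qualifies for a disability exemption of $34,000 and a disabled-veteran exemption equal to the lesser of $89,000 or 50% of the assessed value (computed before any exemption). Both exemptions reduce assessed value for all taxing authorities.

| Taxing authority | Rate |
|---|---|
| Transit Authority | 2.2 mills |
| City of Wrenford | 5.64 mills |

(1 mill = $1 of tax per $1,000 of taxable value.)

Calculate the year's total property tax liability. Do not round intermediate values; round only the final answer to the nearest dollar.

$14,663

Assessed value = $2,291,100 × 0.87 = $1,993,257
Disabled-veteran exemption = min($89,000, 50% × $1,993,257) = min($89,000, $996,628.5) = $89,000 (dollar cap binds)
Taxable value = $1,993,257 − $34,000 − $89,000 = $1,870,257
Transit Authority: $1,870,257 × 0.0022 = $4,114.5654
City of Wrenford: $1,870,257 × 0.00564 = $10,548.24948
Total = $14,662.81488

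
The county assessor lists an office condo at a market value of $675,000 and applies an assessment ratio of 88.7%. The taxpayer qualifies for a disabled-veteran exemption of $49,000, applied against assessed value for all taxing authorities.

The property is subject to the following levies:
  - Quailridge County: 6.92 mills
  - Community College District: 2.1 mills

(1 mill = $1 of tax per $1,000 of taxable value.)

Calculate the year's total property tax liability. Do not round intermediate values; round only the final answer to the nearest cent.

$4,958.52

Assessed value = $675,000 × 0.887 = $598,725
Taxable value = $598,725 − $49,000 = $549,725
Quailridge County: $549,725 × 0.00692 = $3,804.097
Community College District: $549,725 × 0.0021 = $1,154.4225
Total = $3,804.097 + $1,154.4225 = $4,958.5195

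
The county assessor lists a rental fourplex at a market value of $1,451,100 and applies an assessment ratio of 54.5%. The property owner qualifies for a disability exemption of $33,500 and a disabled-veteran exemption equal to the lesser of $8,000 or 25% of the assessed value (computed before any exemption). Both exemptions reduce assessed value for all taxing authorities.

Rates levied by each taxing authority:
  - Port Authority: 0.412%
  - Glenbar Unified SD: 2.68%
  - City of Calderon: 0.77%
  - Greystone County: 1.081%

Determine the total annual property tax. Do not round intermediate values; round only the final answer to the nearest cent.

$37,040.35

Assessed value = $1,451,100 × 0.545 = $790,849.5
Disabled-veteran exemption = min($8,000, 25% × $790,849.5) = min($8,000, $197,712.375) = $8,000 (dollar cap binds)
Taxable value = $790,849.5 − $33,500 − $8,000 = $749,349.5
Port Authority: $749,349.5 × 0.00412 = $3,087.31994
Glenbar Unified SD: $749,349.5 × 0.0268 = $20,082.5666
City of Calderon: $749,349.5 × 0.0077 = $5,769.99115
Greystone County: $749,349.5 × 0.01081 = $8,100.468095
Total = $37,040.345785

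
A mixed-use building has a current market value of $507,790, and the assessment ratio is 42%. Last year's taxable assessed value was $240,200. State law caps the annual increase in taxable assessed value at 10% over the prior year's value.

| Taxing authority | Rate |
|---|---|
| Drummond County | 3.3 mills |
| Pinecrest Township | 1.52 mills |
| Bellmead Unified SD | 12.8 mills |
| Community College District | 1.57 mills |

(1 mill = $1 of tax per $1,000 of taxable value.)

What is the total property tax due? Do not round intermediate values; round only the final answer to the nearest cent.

Uncapped assessed value = $507,790 × 0.42 = $213,271.8
Cap limit = $240,200 × 1.1 = $264,220
Taxable assessed value = min($213,271.8, $264,220) = $213,271.8 (cap does not bind)
Drummond County: $213,271.8 × 0.0033 = $703.79694
Pinecrest Township: $213,271.8 × 0.00152 = $324.173136
Bellmead Unified SD: $213,271.8 × 0.0128 = $2,729.87904
Community College District: $213,271.8 × 0.00157 = $334.836726
Total = $4,092.685842

$4,092.69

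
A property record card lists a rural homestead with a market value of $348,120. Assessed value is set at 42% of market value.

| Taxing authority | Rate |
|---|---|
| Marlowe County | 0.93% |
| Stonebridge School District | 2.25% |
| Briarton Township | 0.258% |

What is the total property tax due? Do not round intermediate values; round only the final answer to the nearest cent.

$5,026.71

Assessed value = $348,120 × 0.42 = $146,210.4
Marlowe County: $146,210.4 × 0.0093 = $1,359.75672
Stonebridge School District: $146,210.4 × 0.0225 = $3,289.734
Briarton Township: $146,210.4 × 0.00258 = $377.222832
Total = $1,359.75672 + $3,289.734 + $377.222832 = $5,026.713552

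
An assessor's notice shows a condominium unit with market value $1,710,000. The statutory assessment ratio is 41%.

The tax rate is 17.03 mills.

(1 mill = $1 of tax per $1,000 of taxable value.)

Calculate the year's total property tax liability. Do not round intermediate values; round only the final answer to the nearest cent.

$11,939.73

Assessed value = $1,710,000 × 0.41 = $701,100
Tax = $701,100 × 0.01703 = $11,939.733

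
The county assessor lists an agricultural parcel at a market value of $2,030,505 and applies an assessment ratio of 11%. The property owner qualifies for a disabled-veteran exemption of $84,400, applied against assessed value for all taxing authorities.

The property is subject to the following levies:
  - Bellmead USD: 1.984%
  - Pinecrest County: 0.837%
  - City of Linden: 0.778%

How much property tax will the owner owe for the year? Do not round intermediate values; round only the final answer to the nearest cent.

$5,001.01

Assessed value = $2,030,505 × 0.11 = $223,355.55
Taxable value = $223,355.55 − $84,400 = $138,955.55
Bellmead USD: $138,955.55 × 0.01984 = $2,756.878112
Pinecrest County: $138,955.55 × 0.00837 = $1,163.0579535
City of Linden: $138,955.55 × 0.00778 = $1,081.074179
Total = $2,756.878112 + $1,163.0579535 + $1,081.074179 = $5,001.0102445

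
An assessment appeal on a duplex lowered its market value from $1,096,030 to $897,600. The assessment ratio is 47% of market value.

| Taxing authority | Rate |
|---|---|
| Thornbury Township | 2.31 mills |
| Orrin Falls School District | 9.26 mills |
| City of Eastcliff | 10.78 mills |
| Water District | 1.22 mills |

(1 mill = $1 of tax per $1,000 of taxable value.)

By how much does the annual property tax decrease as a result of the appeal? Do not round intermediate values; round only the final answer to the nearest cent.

Old assessed value = $1,096,030 × 0.47 = $515,134.1
New assessed value = $897,600 × 0.47 = $421,872
Combined rate = 0.00231 + 0.00926 + 0.01078 + 0.00122 = 0.02357
Old tax = $515,134.1 × 0.02357 = $12,141.710737
New tax = $421,872 × 0.02357 = $9,943.52304
Reduction = $12,141.710737 − $9,943.52304 = $2,198.187697

$2,198.19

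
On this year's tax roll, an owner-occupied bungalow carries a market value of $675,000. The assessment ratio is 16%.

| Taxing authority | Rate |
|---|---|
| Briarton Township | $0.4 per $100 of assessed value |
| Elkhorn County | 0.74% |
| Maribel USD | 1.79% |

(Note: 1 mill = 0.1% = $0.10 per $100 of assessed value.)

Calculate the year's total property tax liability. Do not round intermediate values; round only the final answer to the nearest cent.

$3,164.40

Assessed value = $675,000 × 0.16 = $108,000
Briarton Township: $108,000 × 0.004 = $432
Elkhorn County: $108,000 × 0.0074 = $799.2
Maribel USD: $108,000 × 0.0179 = $1,933.2
Total = $3,164.4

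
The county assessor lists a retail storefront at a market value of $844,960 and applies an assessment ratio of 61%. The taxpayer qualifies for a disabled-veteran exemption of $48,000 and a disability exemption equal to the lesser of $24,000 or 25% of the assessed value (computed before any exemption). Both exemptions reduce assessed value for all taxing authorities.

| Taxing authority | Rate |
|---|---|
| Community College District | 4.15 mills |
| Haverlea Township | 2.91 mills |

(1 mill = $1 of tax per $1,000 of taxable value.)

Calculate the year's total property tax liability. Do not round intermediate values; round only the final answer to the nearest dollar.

$3,131

Assessed value = $844,960 × 0.61 = $515,425.6
Disability exemption = min($24,000, 25% × $515,425.6) = min($24,000, $128,856.4) = $24,000 (dollar cap binds)
Taxable value = $515,425.6 − $48,000 − $24,000 = $443,425.6
Community College District: $443,425.6 × 0.00415 = $1,840.21624
Haverlea Township: $443,425.6 × 0.00291 = $1,290.368496
Total = $3,130.584736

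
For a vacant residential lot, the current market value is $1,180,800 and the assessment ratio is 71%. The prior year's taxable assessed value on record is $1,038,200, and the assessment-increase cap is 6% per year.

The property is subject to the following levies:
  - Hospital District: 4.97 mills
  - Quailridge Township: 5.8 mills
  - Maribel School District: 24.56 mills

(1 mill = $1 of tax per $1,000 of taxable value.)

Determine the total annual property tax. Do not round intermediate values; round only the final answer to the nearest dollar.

Uncapped assessed value = $1,180,800 × 0.71 = $838,368
Cap limit = $1,038,200 × 1.06 = $1,100,492
Taxable assessed value = min($838,368, $1,100,492) = $838,368 (cap does not bind)
Hospital District: $838,368 × 0.00497 = $4,166.68896
Quailridge Township: $838,368 × 0.0058 = $4,862.5344
Maribel School District: $838,368 × 0.02456 = $20,590.31808
Total = $29,619.54144

$29,620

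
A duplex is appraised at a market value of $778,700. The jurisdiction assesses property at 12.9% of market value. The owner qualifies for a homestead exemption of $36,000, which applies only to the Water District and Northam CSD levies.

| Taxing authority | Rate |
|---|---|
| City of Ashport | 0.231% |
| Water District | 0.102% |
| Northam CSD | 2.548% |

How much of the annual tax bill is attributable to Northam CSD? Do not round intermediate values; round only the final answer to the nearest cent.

Assessed value = $778,700 × 0.129 = $100,452.3
Northam CSD taxable value = $100,452.3 − $36,000 = $64,452.3
Northam CSD levy = $64,452.3 × 0.02548 = $1,642.244604

$1,642.24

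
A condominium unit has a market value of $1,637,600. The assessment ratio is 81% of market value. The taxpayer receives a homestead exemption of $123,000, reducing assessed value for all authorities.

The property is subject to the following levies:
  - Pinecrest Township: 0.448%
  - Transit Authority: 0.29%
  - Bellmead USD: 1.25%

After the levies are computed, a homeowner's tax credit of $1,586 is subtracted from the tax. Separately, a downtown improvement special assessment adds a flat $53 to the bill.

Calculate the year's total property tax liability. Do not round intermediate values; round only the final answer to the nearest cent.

Assessed value = $1,637,600 × 0.81 = $1,326,456
Taxable value = $1,326,456 − $123,000 = $1,203,456
Pinecrest Township: $1,203,456 × 0.00448 = $5,391.48288
Transit Authority: $1,203,456 × 0.0029 = $3,490.0224
Bellmead USD: $1,203,456 × 0.0125 = $15,043.2
Levies subtotal = $23,924.70528
After credit = $23,924.70528 − $1,586 = $22,338.70528
Total = $22,338.70528 + $53 = $22,391.70528

$22,391.71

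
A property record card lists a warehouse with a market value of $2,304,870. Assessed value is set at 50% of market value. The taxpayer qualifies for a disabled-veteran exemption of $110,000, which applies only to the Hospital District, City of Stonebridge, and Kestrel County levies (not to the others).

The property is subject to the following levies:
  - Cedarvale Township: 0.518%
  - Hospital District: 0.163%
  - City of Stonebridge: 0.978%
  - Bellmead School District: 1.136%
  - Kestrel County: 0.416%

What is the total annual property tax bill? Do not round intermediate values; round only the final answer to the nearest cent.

Assessed value = $2,304,870 × 0.5 = $1,152,435
Cedarvale Township: $1,152,435 × 0.00518 = $5,969.6133
Hospital District: ($1,152,435 − $110,000) × 0.00163 = $1,042,435 × 0.00163 = $1,699.16905
City of Stonebridge: ($1,152,435 − $110,000) × 0.00978 = $1,042,435 × 0.00978 = $10,195.0143
Bellmead School District: $1,152,435 × 0.01136 = $13,091.6616
Kestrel County: ($1,152,435 − $110,000) × 0.00416 = $1,042,435 × 0.00416 = $4,336.5296
Total = $35,291.98785

$35,291.99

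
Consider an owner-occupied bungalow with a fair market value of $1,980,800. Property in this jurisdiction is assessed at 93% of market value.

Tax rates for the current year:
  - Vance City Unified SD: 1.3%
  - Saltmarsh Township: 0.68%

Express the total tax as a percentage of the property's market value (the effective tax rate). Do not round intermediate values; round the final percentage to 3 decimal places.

1.841%

Assessed value = $1,980,800 × 0.93 = $1,842,144
Vance City Unified SD: $1,842,144 × 0.013 = $23,947.872
Saltmarsh Township: $1,842,144 × 0.0068 = $12,526.5792
Total tax = $36,474.4512
Effective rate = $36,474.4512 ÷ $1,980,800 = 1.841% of market value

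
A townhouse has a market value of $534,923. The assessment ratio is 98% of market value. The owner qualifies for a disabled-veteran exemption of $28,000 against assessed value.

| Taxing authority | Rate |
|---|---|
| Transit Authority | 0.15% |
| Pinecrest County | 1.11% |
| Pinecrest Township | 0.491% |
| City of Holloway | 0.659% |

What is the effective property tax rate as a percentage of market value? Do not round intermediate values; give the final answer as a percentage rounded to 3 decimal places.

Assessed value = $534,923 × 0.98 = $524,224.54
Taxable value = $524,224.54 − $28,000 = $496,224.54
Transit Authority: $496,224.54 × 0.0015 = $744.33681
Pinecrest County: $496,224.54 × 0.0111 = $5,508.092394
Pinecrest Township: $496,224.54 × 0.00491 = $2,436.4624914
City of Holloway: $496,224.54 × 0.00659 = $3,270.1197186
Total tax = $11,959.011414
Effective rate = $11,959.011414 ÷ $534,923 = 2.236% of market value

2.236%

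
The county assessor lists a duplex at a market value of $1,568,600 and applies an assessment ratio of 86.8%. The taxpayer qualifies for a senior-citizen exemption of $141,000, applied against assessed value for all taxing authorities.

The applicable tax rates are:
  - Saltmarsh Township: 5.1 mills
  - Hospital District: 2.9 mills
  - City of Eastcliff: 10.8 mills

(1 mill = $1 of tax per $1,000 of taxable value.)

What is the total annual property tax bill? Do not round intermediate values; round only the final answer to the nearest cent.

$22,946.24

Assessed value = $1,568,600 × 0.868 = $1,361,544.8
Taxable value = $1,361,544.8 − $141,000 = $1,220,544.8
Saltmarsh Township: $1,220,544.8 × 0.0051 = $6,224.77848
Hospital District: $1,220,544.8 × 0.0029 = $3,539.57992
City of Eastcliff: $1,220,544.8 × 0.0108 = $13,181.88384
Total = $6,224.77848 + $3,539.57992 + $13,181.88384 = $22,946.24224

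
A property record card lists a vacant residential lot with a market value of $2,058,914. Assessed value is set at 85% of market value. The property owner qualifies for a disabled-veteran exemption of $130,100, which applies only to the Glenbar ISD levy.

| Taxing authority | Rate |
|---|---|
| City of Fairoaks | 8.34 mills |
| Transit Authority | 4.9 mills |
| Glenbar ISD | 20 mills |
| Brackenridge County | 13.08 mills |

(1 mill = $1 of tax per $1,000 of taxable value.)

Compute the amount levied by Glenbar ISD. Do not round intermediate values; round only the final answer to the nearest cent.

Assessed value = $2,058,914 × 0.85 = $1,750,076.9
Glenbar ISD taxable value = $1,750,076.9 − $130,100 = $1,619,976.9
Glenbar ISD levy = $1,619,976.9 × 0.02 = $32,399.538

$32,399.54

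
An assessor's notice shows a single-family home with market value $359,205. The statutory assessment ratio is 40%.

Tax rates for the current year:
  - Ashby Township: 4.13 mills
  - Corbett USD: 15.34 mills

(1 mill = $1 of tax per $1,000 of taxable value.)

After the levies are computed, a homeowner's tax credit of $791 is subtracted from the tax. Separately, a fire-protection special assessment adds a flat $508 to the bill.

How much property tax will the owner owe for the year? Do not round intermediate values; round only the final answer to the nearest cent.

Assessed value = $359,205 × 0.4 = $143,682
Ashby Township: $143,682 × 0.00413 = $593.40666
Corbett USD: $143,682 × 0.01534 = $2,204.08188
Levies subtotal = $2,797.48854
After credit = $2,797.48854 − $791 = $2,006.48854
Total = $2,006.48854 + $508 = $2,514.48854

$2,514.49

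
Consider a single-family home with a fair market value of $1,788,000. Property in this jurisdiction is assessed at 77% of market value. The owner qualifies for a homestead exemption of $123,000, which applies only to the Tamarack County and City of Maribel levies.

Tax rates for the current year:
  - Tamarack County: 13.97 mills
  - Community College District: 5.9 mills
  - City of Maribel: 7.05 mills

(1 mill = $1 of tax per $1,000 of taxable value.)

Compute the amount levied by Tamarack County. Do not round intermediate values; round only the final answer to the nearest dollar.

Assessed value = $1,788,000 × 0.77 = $1,376,760
Tamarack County taxable value = $1,376,760 − $123,000 = $1,253,760
Tamarack County levy = $1,253,760 × 0.01397 = $17,515.0272

$17,515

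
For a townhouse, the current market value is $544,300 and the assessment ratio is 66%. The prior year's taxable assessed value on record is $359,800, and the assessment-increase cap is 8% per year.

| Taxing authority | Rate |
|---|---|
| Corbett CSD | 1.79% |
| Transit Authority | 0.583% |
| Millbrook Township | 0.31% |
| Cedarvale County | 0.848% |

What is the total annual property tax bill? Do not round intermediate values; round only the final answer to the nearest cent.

Uncapped assessed value = $544,300 × 0.66 = $359,238
Cap limit = $359,800 × 1.08 = $388,584
Taxable assessed value = min($359,238, $388,584) = $359,238 (cap does not bind)
Corbett CSD: $359,238 × 0.0179 = $6,430.3602
Transit Authority: $359,238 × 0.00583 = $2,094.35754
Millbrook Township: $359,238 × 0.0031 = $1,113.6378
Cedarvale County: $359,238 × 0.00848 = $3,046.33824
Total = $12,684.69378

$12,684.69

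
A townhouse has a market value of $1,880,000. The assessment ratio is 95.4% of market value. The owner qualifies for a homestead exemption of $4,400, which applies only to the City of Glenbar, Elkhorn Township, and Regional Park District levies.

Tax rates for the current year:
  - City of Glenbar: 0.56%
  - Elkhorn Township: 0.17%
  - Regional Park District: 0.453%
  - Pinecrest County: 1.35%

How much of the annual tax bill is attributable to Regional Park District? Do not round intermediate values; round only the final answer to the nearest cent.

Assessed value = $1,880,000 × 0.954 = $1,793,520
Regional Park District taxable value = $1,793,520 − $4,400 = $1,789,120
Regional Park District levy = $1,789,120 × 0.00453 = $8,104.7136

$8,104.71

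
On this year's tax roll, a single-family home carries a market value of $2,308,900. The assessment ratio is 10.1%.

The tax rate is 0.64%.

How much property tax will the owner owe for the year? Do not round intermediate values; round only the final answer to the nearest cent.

Assessed value = $2,308,900 × 0.101 = $233,198.9
Tax = $233,198.9 × 0.0064 = $1,492.47296

$1,492.47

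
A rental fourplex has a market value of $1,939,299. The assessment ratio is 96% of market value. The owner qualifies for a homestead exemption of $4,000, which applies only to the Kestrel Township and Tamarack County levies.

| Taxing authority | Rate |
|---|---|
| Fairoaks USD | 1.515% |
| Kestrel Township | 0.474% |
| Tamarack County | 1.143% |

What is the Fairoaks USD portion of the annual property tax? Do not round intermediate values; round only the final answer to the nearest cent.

Assessed value = $1,939,299 × 0.96 = $1,861,727.04
Fairoaks USD taxable value = $1,861,727.04 (exemption does not apply)
Fairoaks USD levy = $1,861,727.04 × 0.01515 = $28,205.164656

$28,205.16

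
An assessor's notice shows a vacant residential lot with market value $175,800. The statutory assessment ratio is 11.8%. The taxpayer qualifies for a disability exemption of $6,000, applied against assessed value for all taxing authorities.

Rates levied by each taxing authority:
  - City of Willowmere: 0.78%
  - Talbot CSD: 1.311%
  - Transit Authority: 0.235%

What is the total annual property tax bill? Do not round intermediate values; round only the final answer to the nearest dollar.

$343

Assessed value = $175,800 × 0.118 = $20,744.4
Taxable value = $20,744.4 − $6,000 = $14,744.4
City of Willowmere: $14,744.4 × 0.0078 = $115.00632
Talbot CSD: $14,744.4 × 0.01311 = $193.299084
Transit Authority: $14,744.4 × 0.00235 = $34.64934
Total = $115.00632 + $193.299084 + $34.64934 = $342.954744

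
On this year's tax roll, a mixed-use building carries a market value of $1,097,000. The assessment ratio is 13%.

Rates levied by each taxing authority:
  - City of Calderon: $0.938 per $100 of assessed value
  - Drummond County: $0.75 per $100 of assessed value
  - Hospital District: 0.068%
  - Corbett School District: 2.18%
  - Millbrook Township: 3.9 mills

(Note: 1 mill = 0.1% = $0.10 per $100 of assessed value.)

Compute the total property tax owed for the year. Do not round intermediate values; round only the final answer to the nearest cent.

Assessed value = $1,097,000 × 0.13 = $142,610
City of Calderon: $142,610 × 0.00938 = $1,337.6818
Drummond County: $142,610 × 0.0075 = $1,069.575
Hospital District: $142,610 × 0.00068 = $96.9748
Corbett School District: $142,610 × 0.0218 = $3,108.898
Millbrook Township: $142,610 × 0.0039 = $556.179
Total = $6,169.3086

$6,169.31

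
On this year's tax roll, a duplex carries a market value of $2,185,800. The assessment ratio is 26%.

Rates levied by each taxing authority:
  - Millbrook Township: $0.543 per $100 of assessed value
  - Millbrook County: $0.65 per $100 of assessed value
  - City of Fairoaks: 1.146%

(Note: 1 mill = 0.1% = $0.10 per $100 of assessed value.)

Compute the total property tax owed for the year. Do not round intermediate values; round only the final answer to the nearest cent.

$13,292.72

Assessed value = $2,185,800 × 0.26 = $568,308
Millbrook Township: $568,308 × 0.00543 = $3,085.91244
Millbrook County: $568,308 × 0.0065 = $3,694.002
City of Fairoaks: $568,308 × 0.01146 = $6,512.80968
Total = $13,292.72412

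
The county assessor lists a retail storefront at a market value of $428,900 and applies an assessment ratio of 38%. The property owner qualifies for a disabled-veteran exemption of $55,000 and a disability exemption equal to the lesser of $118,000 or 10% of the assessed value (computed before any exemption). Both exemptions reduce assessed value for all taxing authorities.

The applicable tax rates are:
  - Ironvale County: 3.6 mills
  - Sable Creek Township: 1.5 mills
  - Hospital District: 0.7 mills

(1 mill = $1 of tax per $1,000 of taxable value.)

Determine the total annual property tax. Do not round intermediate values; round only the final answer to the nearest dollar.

$532

Assessed value = $428,900 × 0.38 = $162,982
Disability exemption = min($118,000, 10% × $162,982) = min($118,000, $16,298.2) = $16,298.2 (percentage binds)
Taxable value = $162,982 − $55,000 − $16,298.2 = $91,683.8
Ironvale County: $91,683.8 × 0.0036 = $330.06168
Sable Creek Township: $91,683.8 × 0.0015 = $137.5257
Hospital District: $91,683.8 × 0.0007 = $64.17866
Total = $531.76604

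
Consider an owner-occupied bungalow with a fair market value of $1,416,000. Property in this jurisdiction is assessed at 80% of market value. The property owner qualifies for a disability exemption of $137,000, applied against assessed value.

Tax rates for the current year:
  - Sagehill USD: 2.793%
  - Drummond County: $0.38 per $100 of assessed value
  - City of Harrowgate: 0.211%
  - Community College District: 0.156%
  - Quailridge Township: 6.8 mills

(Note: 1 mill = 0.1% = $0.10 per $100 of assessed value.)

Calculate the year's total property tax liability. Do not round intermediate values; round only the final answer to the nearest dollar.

$42,023

Assessed value = $1,416,000 × 0.8 = $1,132,800
Taxable value = $1,132,800 − $137,000 = $995,800
Sagehill USD: $995,800 × 0.02793 = $27,812.694
Drummond County: $995,800 × 0.0038 = $3,784.04
City of Harrowgate: $995,800 × 0.00211 = $2,101.138
Community College District: $995,800 × 0.00156 = $1,553.448
Quailridge Township: $995,800 × 0.0068 = $6,771.44
Total = $42,022.76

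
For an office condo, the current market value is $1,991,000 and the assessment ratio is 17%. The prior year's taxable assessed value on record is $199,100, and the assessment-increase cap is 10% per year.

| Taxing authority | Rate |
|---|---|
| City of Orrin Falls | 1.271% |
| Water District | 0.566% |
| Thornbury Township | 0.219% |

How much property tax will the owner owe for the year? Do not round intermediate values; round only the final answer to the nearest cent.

Uncapped assessed value = $1,991,000 × 0.17 = $338,470
Cap limit = $199,100 × 1.1 = $219,010
Taxable assessed value = min($338,470, $219,010) = $219,010 (cap binds)
City of Orrin Falls: $219,010 × 0.01271 = $2,783.6171
Water District: $219,010 × 0.00566 = $1,239.5966
Thornbury Township: $219,010 × 0.00219 = $479.6319
Total = $4,502.8456

$4,502.85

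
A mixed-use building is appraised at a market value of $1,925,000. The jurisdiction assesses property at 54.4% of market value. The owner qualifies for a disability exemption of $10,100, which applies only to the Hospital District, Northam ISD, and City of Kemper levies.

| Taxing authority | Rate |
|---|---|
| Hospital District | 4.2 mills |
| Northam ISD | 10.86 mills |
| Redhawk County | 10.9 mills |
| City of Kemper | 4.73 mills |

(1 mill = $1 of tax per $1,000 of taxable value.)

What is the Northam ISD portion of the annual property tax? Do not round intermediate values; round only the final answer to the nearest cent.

Assessed value = $1,925,000 × 0.544 = $1,047,200
Northam ISD taxable value = $1,047,200 − $10,100 = $1,037,100
Northam ISD levy = $1,037,100 × 0.01086 = $11,262.906

$11,262.91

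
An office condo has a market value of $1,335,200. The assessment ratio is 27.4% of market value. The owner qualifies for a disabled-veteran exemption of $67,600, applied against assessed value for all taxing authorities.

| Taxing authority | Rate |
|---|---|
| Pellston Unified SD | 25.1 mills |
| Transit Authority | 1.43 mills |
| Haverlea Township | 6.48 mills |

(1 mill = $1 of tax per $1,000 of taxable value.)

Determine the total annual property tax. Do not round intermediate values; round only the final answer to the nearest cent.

$9,845.06

Assessed value = $1,335,200 × 0.274 = $365,844.8
Taxable value = $365,844.8 − $67,600 = $298,244.8
Pellston Unified SD: $298,244.8 × 0.0251 = $7,485.94448
Transit Authority: $298,244.8 × 0.00143 = $426.490064
Haverlea Township: $298,244.8 × 0.00648 = $1,932.626304
Total = $7,485.94448 + $426.490064 + $1,932.626304 = $9,845.060848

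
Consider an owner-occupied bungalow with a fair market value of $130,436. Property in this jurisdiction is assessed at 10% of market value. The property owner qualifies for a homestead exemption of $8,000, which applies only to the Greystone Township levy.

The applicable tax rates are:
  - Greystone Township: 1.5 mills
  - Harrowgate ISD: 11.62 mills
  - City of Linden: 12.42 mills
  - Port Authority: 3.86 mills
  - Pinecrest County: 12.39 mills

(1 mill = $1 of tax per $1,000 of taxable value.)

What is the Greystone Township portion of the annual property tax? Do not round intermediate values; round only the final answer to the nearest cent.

Assessed value = $130,436 × 0.1 = $13,043.6
Greystone Township taxable value = $13,043.6 − $8,000 = $5,043.6
Greystone Township levy = $5,043.6 × 0.0015 = $7.5654

$7.57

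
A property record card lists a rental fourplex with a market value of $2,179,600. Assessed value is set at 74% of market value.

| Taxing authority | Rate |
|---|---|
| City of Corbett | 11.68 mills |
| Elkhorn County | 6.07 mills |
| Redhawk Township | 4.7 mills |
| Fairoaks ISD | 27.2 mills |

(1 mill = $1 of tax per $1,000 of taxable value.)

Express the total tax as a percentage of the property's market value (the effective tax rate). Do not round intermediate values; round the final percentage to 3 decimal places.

3.674%

Assessed value = $2,179,600 × 0.74 = $1,612,904
City of Corbett: $1,612,904 × 0.01168 = $18,838.71872
Elkhorn County: $1,612,904 × 0.00607 = $9,790.32728
Redhawk Township: $1,612,904 × 0.0047 = $7,580.6488
Fairoaks ISD: $1,612,904 × 0.0272 = $43,870.9888
Total tax = $80,080.6836
Effective rate = $80,080.6836 ÷ $2,179,600 = 3.674% of market value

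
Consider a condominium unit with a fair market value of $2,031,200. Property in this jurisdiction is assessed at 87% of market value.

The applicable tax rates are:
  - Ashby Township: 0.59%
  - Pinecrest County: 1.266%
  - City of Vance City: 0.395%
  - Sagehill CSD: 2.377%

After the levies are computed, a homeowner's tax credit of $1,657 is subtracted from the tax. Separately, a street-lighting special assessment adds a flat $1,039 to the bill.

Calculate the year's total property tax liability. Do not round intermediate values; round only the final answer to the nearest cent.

Assessed value = $2,031,200 × 0.87 = $1,767,144
Ashby Township: $1,767,144 × 0.0059 = $10,426.1496
Pinecrest County: $1,767,144 × 0.01266 = $22,372.04304
City of Vance City: $1,767,144 × 0.00395 = $6,980.2188
Sagehill CSD: $1,767,144 × 0.02377 = $42,005.01288
Levies subtotal = $81,783.42432
After credit = $81,783.42432 − $1,657 = $80,126.42432
Total = $80,126.42432 + $1,039 = $81,165.42432

$81,165.42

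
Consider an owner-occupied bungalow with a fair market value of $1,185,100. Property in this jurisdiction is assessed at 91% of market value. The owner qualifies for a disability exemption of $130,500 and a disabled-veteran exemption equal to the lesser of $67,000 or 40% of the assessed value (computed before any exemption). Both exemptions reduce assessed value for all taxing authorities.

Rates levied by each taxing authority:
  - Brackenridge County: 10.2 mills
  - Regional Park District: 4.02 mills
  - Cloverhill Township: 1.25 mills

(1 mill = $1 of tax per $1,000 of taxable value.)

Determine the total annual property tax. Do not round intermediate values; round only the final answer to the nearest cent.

$13,628.16

Assessed value = $1,185,100 × 0.91 = $1,078,441
Disabled-veteran exemption = min($67,000, 40% × $1,078,441) = min($67,000, $431,376.4) = $67,000 (dollar cap binds)
Taxable value = $1,078,441 − $130,500 − $67,000 = $880,941
Brackenridge County: $880,941 × 0.0102 = $8,985.5982
Regional Park District: $880,941 × 0.00402 = $3,541.38282
Cloverhill Township: $880,941 × 0.00125 = $1,101.17625
Total = $13,628.15727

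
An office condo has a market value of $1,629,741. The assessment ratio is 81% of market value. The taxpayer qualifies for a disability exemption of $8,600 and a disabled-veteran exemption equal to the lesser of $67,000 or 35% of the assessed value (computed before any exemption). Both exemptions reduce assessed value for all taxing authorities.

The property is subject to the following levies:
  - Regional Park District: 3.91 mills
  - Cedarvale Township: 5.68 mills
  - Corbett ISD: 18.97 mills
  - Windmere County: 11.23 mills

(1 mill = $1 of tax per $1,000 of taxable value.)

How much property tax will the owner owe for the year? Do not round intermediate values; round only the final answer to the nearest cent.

Assessed value = $1,629,741 × 0.81 = $1,320,090.21
Disabled-veteran exemption = min($67,000, 35% × $1,320,090.21) = min($67,000, $462,031.5735) = $67,000 (dollar cap binds)
Taxable value = $1,320,090.21 − $8,600 − $67,000 = $1,244,490.21
Regional Park District: $1,244,490.21 × 0.00391 = $4,865.9567211
Cedarvale Township: $1,244,490.21 × 0.00568 = $7,068.7043928
Corbett ISD: $1,244,490.21 × 0.01897 = $23,607.9792837
Windmere County: $1,244,490.21 × 0.01123 = $13,975.6250583
Total = $49,518.2654559

$49,518.27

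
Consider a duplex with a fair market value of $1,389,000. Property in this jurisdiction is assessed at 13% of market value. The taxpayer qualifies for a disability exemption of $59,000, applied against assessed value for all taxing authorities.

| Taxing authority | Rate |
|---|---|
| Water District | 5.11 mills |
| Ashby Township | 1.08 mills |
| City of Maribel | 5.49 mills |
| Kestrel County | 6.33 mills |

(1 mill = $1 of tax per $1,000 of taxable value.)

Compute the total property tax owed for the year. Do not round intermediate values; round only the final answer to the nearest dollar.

$2,189

Assessed value = $1,389,000 × 0.13 = $180,570
Taxable value = $180,570 − $59,000 = $121,570
Water District: $121,570 × 0.00511 = $621.2227
Ashby Township: $121,570 × 0.00108 = $131.2956
City of Maribel: $121,570 × 0.00549 = $667.4193
Kestrel County: $121,570 × 0.00633 = $769.5381
Total = $621.2227 + $131.2956 + $667.4193 + $769.5381 = $2,189.4757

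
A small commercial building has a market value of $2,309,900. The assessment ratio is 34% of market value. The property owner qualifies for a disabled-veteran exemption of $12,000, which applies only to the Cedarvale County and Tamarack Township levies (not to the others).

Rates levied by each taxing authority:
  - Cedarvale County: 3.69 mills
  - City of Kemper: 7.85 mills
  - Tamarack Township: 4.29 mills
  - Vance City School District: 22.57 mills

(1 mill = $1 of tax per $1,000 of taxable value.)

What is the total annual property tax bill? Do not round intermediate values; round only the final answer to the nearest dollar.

Assessed value = $2,309,900 × 0.34 = $785,366
Cedarvale County: ($785,366 − $12,000) × 0.00369 = $773,366 × 0.00369 = $2,853.72054
City of Kemper: $785,366 × 0.00785 = $6,165.1231
Tamarack Township: ($785,366 − $12,000) × 0.00429 = $773,366 × 0.00429 = $3,317.74014
Vance City School District: $785,366 × 0.02257 = $17,725.71062
Total = $30,062.2944

$30,062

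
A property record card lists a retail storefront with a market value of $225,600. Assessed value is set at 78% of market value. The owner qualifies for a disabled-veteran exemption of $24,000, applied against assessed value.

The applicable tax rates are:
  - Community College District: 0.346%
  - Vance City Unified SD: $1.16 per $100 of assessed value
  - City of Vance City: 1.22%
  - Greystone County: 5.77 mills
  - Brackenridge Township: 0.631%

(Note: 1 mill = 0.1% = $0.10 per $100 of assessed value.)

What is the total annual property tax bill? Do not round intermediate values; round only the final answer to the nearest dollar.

Assessed value = $225,600 × 0.78 = $175,968
Taxable value = $175,968 − $24,000 = $151,968
Community College District: $151,968 × 0.00346 = $525.80928
Vance City Unified SD: $151,968 × 0.0116 = $1,762.8288
City of Vance City: $151,968 × 0.0122 = $1,854.0096
Greystone County: $151,968 × 0.00577 = $876.85536
Brackenridge Township: $151,968 × 0.00631 = $958.91808
Total = $5,978.42112

$5,978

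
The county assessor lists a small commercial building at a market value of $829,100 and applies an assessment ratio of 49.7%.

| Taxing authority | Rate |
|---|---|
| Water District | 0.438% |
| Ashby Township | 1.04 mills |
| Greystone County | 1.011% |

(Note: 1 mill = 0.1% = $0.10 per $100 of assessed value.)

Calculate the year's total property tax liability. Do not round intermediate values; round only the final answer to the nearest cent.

$6,399.33

Assessed value = $829,100 × 0.497 = $412,062.7
Water District: $412,062.7 × 0.00438 = $1,804.834626
Ashby Township: $412,062.7 × 0.00104 = $428.545208
Greystone County: $412,062.7 × 0.01011 = $4,165.953897
Total = $6,399.333731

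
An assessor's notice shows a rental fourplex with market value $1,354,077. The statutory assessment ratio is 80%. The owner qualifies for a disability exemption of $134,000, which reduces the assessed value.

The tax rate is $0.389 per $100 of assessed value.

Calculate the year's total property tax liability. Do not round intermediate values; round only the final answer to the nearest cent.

Assessed value = $1,354,077 × 0.8 = $1,083,261.6
Taxable value = $1,083,261.6 − $134,000 = $949,261.6
Tax = $949,261.6 × 0.00389 = $3,692.627624

$3,692.63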